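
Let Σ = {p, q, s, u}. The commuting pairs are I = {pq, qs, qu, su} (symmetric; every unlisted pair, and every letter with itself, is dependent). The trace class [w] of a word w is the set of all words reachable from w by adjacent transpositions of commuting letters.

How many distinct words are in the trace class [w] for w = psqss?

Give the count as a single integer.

#0=p has no predecessor
#1=s depends on [0:p]
#2=q has no predecessor
#3=s depends on [1:s]
#4=s depends on [3:s]
sources: [0:p, 2:q]
N(rest) = Σ N(rest − s) over sources s of rest; N(one piece) = 1:
  size 1 → [2]=1  [4]=1
  size 2 → [2,4]=2  [3,4]=1
  size 3 → [1,3,4]=1  [2,3,4]=3
  first=0(p) contributes 4
  first=2(q) contributes 1
|[w]| = 5

5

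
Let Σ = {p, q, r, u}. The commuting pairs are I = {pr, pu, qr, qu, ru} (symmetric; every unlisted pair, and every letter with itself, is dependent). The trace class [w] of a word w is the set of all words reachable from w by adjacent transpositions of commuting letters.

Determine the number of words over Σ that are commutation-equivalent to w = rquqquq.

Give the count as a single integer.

105

piece 0:r — minimal
piece 1:q — minimal
piece 2:u — minimal
piece 3:q rests on {1:q}
piece 4:q rests on {3:q}
piece 5:u rests on {2:u}
piece 6:q rests on {4:q}
minimal pieces: {0:r, 1:q, 2:u}
ways to finish when only these pieces remain (= sum over removing one remaining piece with nothing left below it):
  1 left: {0}→1  {5}→1  {6}→1
  2 left: {0,5}→2  {0,6}→2  {2,5}→1  {4,6}→1  {5,6}→2
  3 left: {0,2,5}→3  {0,4,6}→3  {0,5,6}→6  {2,5,6}→3  {3,4,6}→1  {4,5,6}→3
  4 left: {0,2,5,6}→12  {0,3,4,6}→4  {0,4,5,6}→12  {1,3,4,6}→1  {2,4,5,6}→6  {3,4,5,6}→4
  5 left: {0,1,3,4,6}→5  {0,2,4,5,6}→30  {0,3,4,5,6}→20  {1,3,4,5,6}→5  {2,3,4,5,6}→10
  placing 0:r first → 15 extensions
  placing 1:q first → 60 extensions
  placing 2:u first → 30 extensions
total linear extensions = 105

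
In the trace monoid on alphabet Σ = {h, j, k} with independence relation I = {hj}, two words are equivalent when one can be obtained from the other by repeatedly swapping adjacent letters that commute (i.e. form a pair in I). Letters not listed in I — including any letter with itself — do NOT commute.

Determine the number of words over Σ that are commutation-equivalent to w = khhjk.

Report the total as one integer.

0(k) covers ∅
1(h) covers 0:k
2(h) covers 1:h
3(j) covers 0:k
4(k) covers 2:h, 3:j
floor of heap: 0:k
completions by unplaced set U, small U first (add the entries for U minus each lowest piece of U):
  |U|=1: {4}:1
  |U|=2: {2,4}:1  {3,4}:1
  |U|=3: {1,2,4}:1  {2,3,4}:2
  start at 0(k): 3

3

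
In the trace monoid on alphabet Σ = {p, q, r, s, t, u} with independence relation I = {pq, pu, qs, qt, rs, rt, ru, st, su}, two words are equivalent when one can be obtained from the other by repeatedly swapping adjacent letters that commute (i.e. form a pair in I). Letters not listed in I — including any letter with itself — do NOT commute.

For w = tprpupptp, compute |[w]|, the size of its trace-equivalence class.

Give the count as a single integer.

6

0(t) covers ∅
1(p) covers 0:t
2(r) covers 1:p
3(p) covers 2:r
4(u) covers 0:t
5(p) covers 3:p
6(p) covers 5:p
7(t) covers 4:u, 6:p
8(p) covers 7:t
floor of heap: 0:t
completions by unplaced set U, small U first (add the entries for U minus each lowest piece of U):
  |U|=1: {8}:1
  |U|=2: {7,8}:1
  |U|=3: {4,7,8}:1  {6,7,8}:1
  |U|=4: {4,6,7,8}:2  {5,6,7,8}:1
  |U|=5: {3,5,6,7,8}:1  {4,5,6,7,8}:3
  |U|=6: {2,3,5,6,7,8}:1  {3,4,5,6,7,8}:4
  |U|=7: {1,2,3,5,6,7,8}:1  {2,3,4,5,6,7,8}:5
  start at 0(t): 6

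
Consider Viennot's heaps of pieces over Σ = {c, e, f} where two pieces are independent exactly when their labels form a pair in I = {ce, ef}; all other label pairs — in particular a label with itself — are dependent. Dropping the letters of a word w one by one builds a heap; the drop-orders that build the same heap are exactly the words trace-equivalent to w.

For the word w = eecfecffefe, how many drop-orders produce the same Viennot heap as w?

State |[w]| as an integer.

drop 0:e onto floor
drop 1:e onto {0:e}
drop 2:c onto floor
drop 3:f onto {2:c}
drop 4:e onto {1:e}
drop 5:c onto {3:f}
drop 6:f onto {5:c}
drop 7:f onto {6:f}
drop 8:e onto {4:e}
drop 9:f onto {7:f}
drop 10:e onto {8:e}
ground layer = {0:e, 2:c}
drop-orders for the pieces not yet dropped (sum over which currently-grounded one goes next):
  1 to go: {9} 1  {10} 1
  2 to go: {7,9} 1  {8,10} 1  {9,10} 2
  3 to go: {4,8,10} 1  {6,7,9} 1  {7,9,10} 3  {8,9,10} 3
  4 to go: {1,4,8,10} 1  {4,8,9,10} 4  {5,6,7,9} 1  {6,7,9,10} 4  {7,8,9,10} 6
  5 to go: {0,1,4,8,10} 1  {1,4,8,9,10} 5  {3,5,6,7,9} 1  {4,7,8,9,10} 10  {5,6,7,9,10} 5  {6,7,8,9,10} 10
  6 to go: {0,1,4,8,9,10} 6  {1,4,7,8,9,10} 15  {2,3,5,6,7,9} 1  {3,5,6,7,9,10} 6  {4,6,7,8,9,10} 20  {5,6,7,8,9,10} 15
  7 to go: {0,1,4,7,8,9,10} 21  {1,4,6,7,8,9,10} 35  {2,3,5,6,7,9,10} 7  {3,5,6,7,8,9,10} 21  {4,5,6,7,8,9,10} 35
  8 to go: {0,1,4,6,7,8,9,10} 56  {1,4,5,6,7,8,9,10} 70  {2,3,5,6,7,8,9,10} 28  {3,4,5,6,7,8,9,10} 56
  9 to go: {0,1,4,5,6,7,8,9,10} 126  {1,3,4,5,6,7,8,9,10} 126  {2,3,4,5,6,7,8,9,10} 84
  if 0:e drops first: 210 orders
  if 2:c drops first: 252 orders
heap linearizations: 462

462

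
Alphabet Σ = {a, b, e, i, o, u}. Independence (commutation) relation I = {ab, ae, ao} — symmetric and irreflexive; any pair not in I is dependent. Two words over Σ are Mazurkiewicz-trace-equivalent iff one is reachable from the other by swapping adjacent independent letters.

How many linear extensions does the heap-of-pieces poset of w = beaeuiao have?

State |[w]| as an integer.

0(b) covers ∅
1(e) covers 0:b
2(a) covers ∅
3(e) covers 1:e
4(u) covers 2:a, 3:e
5(i) covers 4:u
6(a) covers 5:i
7(o) covers 5:i
floor of heap: 0:b, 2:a
completions by unplaced set U, small U first (add the entries for U minus each lowest piece of U):
  |U|=1: {6}:1  {7}:1
  |U|=2: {6,7}:2
  |U|=3: {5,6,7}:2
  |U|=4: {4,5,6,7}:2
  |U|=5: {2,4,5,6,7}:2  {3,4,5,6,7}:2
  |U|=6: {1,3,4,5,6,7}:2  {2,3,4,5,6,7}:4
  start at 0(b): 6
  start at 2(a): 2
sum over floor = 8

8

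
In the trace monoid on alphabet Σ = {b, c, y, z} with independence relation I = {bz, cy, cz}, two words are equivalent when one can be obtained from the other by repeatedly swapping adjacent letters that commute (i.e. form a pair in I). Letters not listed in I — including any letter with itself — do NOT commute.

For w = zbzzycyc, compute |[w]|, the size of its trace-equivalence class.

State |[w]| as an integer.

0(z) covers ∅
1(b) covers ∅
2(z) covers 0:z
3(z) covers 2:z
4(y) covers 1:b, 3:z
5(c) covers 1:b
6(y) covers 4:y
7(c) covers 5:c
floor of heap: 0:z, 1:b
completions by unplaced set U, small U first (add the entries for U minus each lowest piece of U):
  |U|=1: {6}:1  {7}:1
  |U|=2: {4,6}:1  {5,7}:1  {6,7}:2
  |U|=3: {3,4,6}:1  {4,6,7}:3  {5,6,7}:3
  |U|=4: {2,3,4,6}:1  {3,4,6,7}:4  {4,5,6,7}:6
  |U|=5: {0,2,3,4,6}:1  {1,4,5,6,7}:6  {2,3,4,6,7}:5  {3,4,5,6,7}:10
  |U|=6: {0,2,3,4,6,7}:6  {1,3,4,5,6,7}:16  {2,3,4,5,6,7}:15
  start at 0(z): 31
  start at 1(b): 21
sum over floor = 52

52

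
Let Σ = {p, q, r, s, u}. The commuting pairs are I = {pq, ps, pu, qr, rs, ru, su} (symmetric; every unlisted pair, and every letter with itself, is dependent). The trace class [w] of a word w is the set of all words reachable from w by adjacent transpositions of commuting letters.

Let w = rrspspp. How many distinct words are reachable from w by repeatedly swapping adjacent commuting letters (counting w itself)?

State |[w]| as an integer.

#0=r has no predecessor
#1=r depends on [0:r]
#2=s has no predecessor
#3=p depends on [1:r]
#4=s depends on [2:s]
#5=p depends on [3:p]
#6=p depends on [5:p]
sources: [0:r, 2:s]
N(rest) = Σ N(rest − s) over sources s of rest; N(one piece) = 1:
  size 1 → [4]=1  [6]=1
  size 2 → [2,4]=1  [4,6]=2  [5,6]=1
  size 3 → [2,4,6]=3  [3,5,6]=1  [4,5,6]=3
  size 4 → [1,3,5,6]=1  [2,4,5,6]=6  [3,4,5,6]=4
  size 5 → [0,1,3,5,6]=1  [1,3,4,5,6]=5  [2,3,4,5,6]=10
  first=0(r) contributes 15
  first=2(s) contributes 6
|[w]| = 21

21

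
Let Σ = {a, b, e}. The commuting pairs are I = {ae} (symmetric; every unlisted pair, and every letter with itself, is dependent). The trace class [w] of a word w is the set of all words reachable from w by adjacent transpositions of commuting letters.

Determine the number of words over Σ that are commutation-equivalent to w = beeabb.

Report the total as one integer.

piece 0:b — minimal
piece 1:e rests on {0:b}
piece 2:e rests on {1:e}
piece 3:a rests on {0:b}
piece 4:b rests on {2:e, 3:a}
piece 5:b rests on {4:b}
minimal pieces: {0:b}
ways to finish when only these pieces remain (= sum over removing one remaining piece with nothing left below it):
  1 left: {5}→1
  2 left: {4,5}→1
  3 left: {2,4,5}→1  {3,4,5}→1
  4 left: {1,2,4,5}→1  {2,3,4,5}→2
  placing 0:b first → 3 extensions

3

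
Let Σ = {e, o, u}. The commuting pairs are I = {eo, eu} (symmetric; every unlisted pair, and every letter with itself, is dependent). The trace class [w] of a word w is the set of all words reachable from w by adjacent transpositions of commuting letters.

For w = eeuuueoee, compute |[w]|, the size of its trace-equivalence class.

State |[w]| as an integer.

126

#0=e has no predecessor
#1=e depends on [0:e]
#2=u has no predecessor
#3=u depends on [2:u]
#4=u depends on [3:u]
#5=e depends on [1:e]
#6=o depends on [4:u]
#7=e depends on [5:e]
#8=e depends on [7:e]
sources: [0:e, 2:u]
N(rest) = Σ N(rest − s) over sources s of rest; N(one piece) = 1:
  size 1 → [6]=1  [8]=1
  size 2 → [4,6]=1  [6,8]=2  [7,8]=1
  size 3 → [3,4,6]=1  [4,6,8]=3  [5,7,8]=1  [6,7,8]=3
  size 4 → [1,5,7,8]=1  [2,3,4,6]=1  [3,4,6,8]=4  [4,6,7,8]=6  [5,6,7,8]=4
  size 5 → [0,1,5,7,8]=1  [1,5,6,7,8]=5  [2,3,4,6,8]=5  [3,4,6,7,8]=10  [4,5,6,7,8]=10
  size 6 → [0,1,5,6,7,8]=6  [1,4,5,6,7,8]=15  [2,3,4,6,7,8]=15  [3,4,5,6,7,8]=20
  size 7 → [0,1,4,5,6,7,8]=21  [1,3,4,5,6,7,8]=35  [2,3,4,5,6,7,8]=35
  first=0(e) contributes 70
  first=2(u) contributes 56
|[w]| = 126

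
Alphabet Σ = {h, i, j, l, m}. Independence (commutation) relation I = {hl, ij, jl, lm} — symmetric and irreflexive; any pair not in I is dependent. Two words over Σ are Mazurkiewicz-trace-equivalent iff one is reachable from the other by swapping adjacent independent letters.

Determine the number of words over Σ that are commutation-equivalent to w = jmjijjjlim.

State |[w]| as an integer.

35

#0=j has no predecessor
#1=m depends on [0:j]
#2=j depends on [1:m]
#3=i depends on [1:m]
#4=j depends on [2:j]
#5=j depends on [4:j]
#6=j depends on [5:j]
#7=l depends on [3:i]
#8=i depends on [7:l]
#9=m depends on [6:j, 8:i]
sources: [0:j]
N(rest) = Σ N(rest − s) over sources s of rest; N(one piece) = 1:
  size 1 → [9]=1
  size 2 → [6,9]=1  [8,9]=1
  size 3 → [5,6,9]=1  [6,8,9]=2  [7,8,9]=1
  size 4 → [3,7,8,9]=1  [4,5,6,9]=1  [5,6,8,9]=3  [6,7,8,9]=3
  size 5 → [2,4,5,6,9]=1  [3,6,7,8,9]=4  [4,5,6,8,9]=4  [5,6,7,8,9]=6
  size 6 → [2,4,5,6,8,9]=5  [3,5,6,7,8,9]=10  [4,5,6,7,8,9]=10
  size 7 → [2,4,5,6,7,8,9]=15  [3,4,5,6,7,8,9]=20
  size 8 → [2,3,4,5,6,7,8,9]=35
  first=0(j) contributes 35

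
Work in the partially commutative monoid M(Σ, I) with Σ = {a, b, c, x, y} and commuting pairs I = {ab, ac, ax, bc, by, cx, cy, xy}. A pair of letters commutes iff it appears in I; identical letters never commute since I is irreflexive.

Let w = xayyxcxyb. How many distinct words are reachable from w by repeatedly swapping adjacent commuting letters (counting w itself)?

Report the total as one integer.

630

piece 0:x — minimal
piece 1:a — minimal
piece 2:y rests on {1:a}
piece 3:y rests on {2:y}
piece 4:x rests on {0:x}
piece 5:c — minimal
piece 6:x rests on {4:x}
piece 7:y rests on {3:y}
piece 8:b rests on {6:x}
minimal pieces: {0:x, 1:a, 5:c}
ways to finish when only these pieces remain (= sum over removing one remaining piece with nothing left below it):
  1 left: {5}→1  {7}→1  {8}→1
  2 left: {3,7}→1  {5,7}→2  {5,8}→2  {6,8}→1  {7,8}→2
  3 left: {2,3,7}→1  {3,5,7}→3  {3,7,8}→3  {4,6,8}→1  {5,6,8}→3  {5,7,8}→6  {6,7,8}→3
  4 left: {0,4,6,8}→1  {1,2,3,7}→1  {2,3,5,7}→4  {2,3,7,8}→4  {3,5,7,8}→12  {3,6,7,8}→6  {4,5,6,8}→4  {4,6,7,8}→4  {5,6,7,8}→12
  5 left: {0,4,5,6,8}→5  {0,4,6,7,8}→5  {1,2,3,5,7}→5  {1,2,3,7,8}→5  {2,3,5,7,8}→20  {2,3,6,7,8}→10  {3,4,6,7,8}→10  {3,5,6,7,8}→30  {4,5,6,7,8}→20
  6 left: {0,3,4,6,7,8}→15  {0,4,5,6,7,8}→30  {1,2,3,5,7,8}→30  {1,2,3,6,7,8}→15  {2,3,4,6,7,8}→20  {2,3,5,6,7,8}→60  {3,4,5,6,7,8}→60
  7 left: {0,2,3,4,6,7,8}→35  {0,3,4,5,6,7,8}→105  {1,2,3,4,6,7,8}→35  {1,2,3,5,6,7,8}→105  {2,3,4,5,6,7,8}→140
  placing 0:x first → 280 extensions
  placing 1:a first → 280 extensions
  placing 5:c first → 70 extensions
total linear extensions = 630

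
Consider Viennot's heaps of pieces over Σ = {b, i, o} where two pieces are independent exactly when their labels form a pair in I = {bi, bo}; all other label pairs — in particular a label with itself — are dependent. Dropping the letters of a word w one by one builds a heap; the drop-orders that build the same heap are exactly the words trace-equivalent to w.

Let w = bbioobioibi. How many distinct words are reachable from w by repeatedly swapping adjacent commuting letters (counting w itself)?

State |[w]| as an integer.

330

#0=b has no predecessor
#1=b depends on [0:b]
#2=i has no predecessor
#3=o depends on [2:i]
#4=o depends on [3:o]
#5=b depends on [1:b]
#6=i depends on [4:o]
#7=o depends on [6:i]
#8=i depends on [7:o]
#9=b depends on [5:b]
#10=i depends on [8:i]
sources: [0:b, 2:i]
N(rest) = Σ N(rest − s) over sources s of rest; N(one piece) = 1:
  size 1 → [9]=1  [10]=1
  size 2 → [5,9]=1  [8,10]=1  [9,10]=2
  size 3 → [1,5,9]=1  [5,9,10]=3  [7,8,10]=1  [8,9,10]=3
  size 4 → [0,1,5,9]=1  [1,5,9,10]=4  [5,8,9,10]=6  [6,7,8,10]=1  [7,8,9,10]=4
  size 5 → [0,1,5,9,10]=5  [1,5,8,9,10]=10  [4,6,7,8,10]=1  [5,7,8,9,10]=10  [6,7,8,9,10]=5
  size 6 → [0,1,5,8,9,10]=15  [1,5,7,8,9,10]=20  [3,4,6,7,8,10]=1  [4,6,7,8,9,10]=6  [5,6,7,8,9,10]=15
  size 7 → [0,1,5,7,8,9,10]=35  [1,5,6,7,8,9,10]=35  [2,3,4,6,7,8,10]=1  [3,4,6,7,8,9,10]=7  [4,5,6,7,8,9,10]=21
  size 8 → [0,1,5,6,7,8,9,10]=70  [1,4,5,6,7,8,9,10]=56  [2,3,4,6,7,8,9,10]=8  [3,4,5,6,7,8,9,10]=28
  size 9 → [0,1,4,5,6,7,8,9,10]=126  [1,3,4,5,6,7,8,9,10]=84  [2,3,4,5,6,7,8,9,10]=36
  first=0(b) contributes 120
  first=2(i) contributes 210
|[w]| = 330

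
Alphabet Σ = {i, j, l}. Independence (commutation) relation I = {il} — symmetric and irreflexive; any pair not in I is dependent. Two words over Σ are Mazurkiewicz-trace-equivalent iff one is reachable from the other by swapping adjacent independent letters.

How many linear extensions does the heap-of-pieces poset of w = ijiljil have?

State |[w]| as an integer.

4

0(i) covers ∅
1(j) covers 0:i
2(i) covers 1:j
3(l) covers 1:j
4(j) covers 2:i, 3:l
5(i) covers 4:j
6(l) covers 4:j
floor of heap: 0:i
completions by unplaced set U, small U first (add the entries for U minus each lowest piece of U):
  |U|=1: {5}:1  {6}:1
  |U|=2: {5,6}:2
  |U|=3: {4,5,6}:2
  |U|=4: {2,4,5,6}:2  {3,4,5,6}:2
  |U|=5: {2,3,4,5,6}:4
  start at 0(i): 4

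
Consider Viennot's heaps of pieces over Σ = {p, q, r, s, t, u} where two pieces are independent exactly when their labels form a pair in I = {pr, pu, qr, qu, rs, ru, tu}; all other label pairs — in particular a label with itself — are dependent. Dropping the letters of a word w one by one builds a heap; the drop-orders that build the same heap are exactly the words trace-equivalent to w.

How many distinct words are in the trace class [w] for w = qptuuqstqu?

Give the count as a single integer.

piece 0:q — minimal
piece 1:p rests on {0:q}
piece 2:t rests on {1:p}
piece 3:u — minimal
piece 4:u rests on {3:u}
piece 5:q rests on {2:t}
piece 6:s rests on {4:u, 5:q}
piece 7:t rests on {6:s}
piece 8:q rests on {7:t}
piece 9:u rests on {6:s}
minimal pieces: {0:q, 3:u}
ways to finish when only these pieces remain (= sum over removing one remaining piece with nothing left below it):
  1 left: {8}→1  {9}→1
  2 left: {7,8}→1  {8,9}→2
  3 left: {7,8,9}→3
  4 left: {6,7,8,9}→3
  5 left: {4,6,7,8,9}→3  {5,6,7,8,9}→3
  6 left: {2,5,6,7,8,9}→3  {3,4,6,7,8,9}→3  {4,5,6,7,8,9}→6
  7 left: {1,2,5,6,7,8,9}→3  {2,4,5,6,7,8,9}→9  {3,4,5,6,7,8,9}→9
  8 left: {0,1,2,5,6,7,8,9}→3  {1,2,4,5,6,7,8,9}→12  {2,3,4,5,6,7,8,9}→18
  placing 0:q first → 30 extensions
  placing 3:u first → 15 extensions
total linear extensions = 45

45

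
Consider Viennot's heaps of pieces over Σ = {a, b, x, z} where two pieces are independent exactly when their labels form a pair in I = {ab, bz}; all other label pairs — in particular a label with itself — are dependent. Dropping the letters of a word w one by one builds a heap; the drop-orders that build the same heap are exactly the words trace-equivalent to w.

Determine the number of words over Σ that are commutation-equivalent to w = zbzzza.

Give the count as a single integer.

#0=z has no predecessor
#1=b has no predecessor
#2=z depends on [0:z]
#3=z depends on [2:z]
#4=z depends on [3:z]
#5=a depends on [4:z]
sources: [0:z, 1:b]
N(rest) = Σ N(rest − s) over sources s of rest; N(one piece) = 1:
  size 1 → [1]=1  [5]=1
  size 2 → [1,5]=2  [4,5]=1
  size 3 → [1,4,5]=3  [3,4,5]=1
  size 4 → [1,3,4,5]=4  [2,3,4,5]=1
  first=0(z) contributes 5
  first=1(b) contributes 1
|[w]| = 6

6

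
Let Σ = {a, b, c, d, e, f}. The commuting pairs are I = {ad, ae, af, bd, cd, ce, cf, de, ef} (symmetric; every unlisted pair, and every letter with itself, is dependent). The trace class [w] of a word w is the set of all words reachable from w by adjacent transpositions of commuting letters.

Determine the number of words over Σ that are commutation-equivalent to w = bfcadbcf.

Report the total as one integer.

21

piece 0:b — minimal
piece 1:f rests on {0:b}
piece 2:c rests on {0:b}
piece 3:a rests on {2:c}
piece 4:d rests on {1:f}
piece 5:b rests on {1:f, 3:a}
piece 6:c rests on {5:b}
piece 7:f rests on {4:d, 5:b}
minimal pieces: {0:b}
ways to finish when only these pieces remain (= sum over removing one remaining piece with nothing left below it):
  1 left: {6}→1  {7}→1
  2 left: {4,7}→1  {6,7}→2
  3 left: {4,6,7}→3  {5,6,7}→2
  4 left: {3,5,6,7}→2  {4,5,6,7}→5
  5 left: {1,4,5,6,7}→5  {2,3,5,6,7}→2  {3,4,5,6,7}→7
  6 left: {1,3,4,5,6,7}→12  {2,3,4,5,6,7}→9
  placing 0:b first → 21 extensions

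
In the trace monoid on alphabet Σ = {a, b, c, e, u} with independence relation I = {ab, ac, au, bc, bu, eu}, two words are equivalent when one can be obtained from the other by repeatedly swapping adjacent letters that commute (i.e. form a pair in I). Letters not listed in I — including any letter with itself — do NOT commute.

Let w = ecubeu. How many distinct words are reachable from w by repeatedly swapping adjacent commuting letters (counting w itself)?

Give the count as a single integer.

#0=e has no predecessor
#1=c depends on [0:e]
#2=u depends on [1:c]
#3=b depends on [0:e]
#4=e depends on [1:c, 3:b]
#5=u depends on [2:u]
sources: [0:e]
N(rest) = Σ N(rest − s) over sources s of rest; N(one piece) = 1:
  size 1 → [4]=1  [5]=1
  size 2 → [2,5]=1  [3,4]=1  [4,5]=2
  size 3 → [2,4,5]=3  [3,4,5]=3
  size 4 → [1,2,4,5]=3  [2,3,4,5]=6
  first=0(e) contributes 9

9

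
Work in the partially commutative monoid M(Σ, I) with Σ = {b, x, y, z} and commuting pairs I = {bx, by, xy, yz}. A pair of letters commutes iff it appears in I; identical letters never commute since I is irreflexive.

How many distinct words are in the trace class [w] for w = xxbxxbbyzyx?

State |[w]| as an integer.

#0=x has no predecessor
#1=x depends on [0:x]
#2=b has no predecessor
#3=x depends on [1:x]
#4=x depends on [3:x]
#5=b depends on [2:b]
#6=b depends on [5:b]
#7=y has no predecessor
#8=z depends on [4:x, 6:b]
#9=y depends on [7:y]
#10=x depends on [8:z]
sources: [0:x, 2:b, 7:y]
N(rest) = Σ N(rest − s) over sources s of rest; N(one piece) = 1:
  size 1 → [9]=1  [10]=1
  size 2 → [7,9]=1  [8,10]=1  [9,10]=2
  size 3 → [4,8,10]=1  [6,8,10]=1  [7,9,10]=3  [8,9,10]=3
  size 4 → [3,4,8,10]=1  [4,6,8,10]=2  [4,8,9,10]=4  [5,6,8,10]=1  [6,8,9,10]=4  [7,8,9,10]=6
  size 5 → [1,3,4,8,10]=1  [2,5,6,8,10]=1  [3,4,6,8,10]=3  [3,4,8,9,10]=5  [4,5,6,8,10]=3  [4,6,8,9,10]=10  [4,7,8,9,10]=10  [5,6,8,9,10]=5  [6,7,8,9,10]=10
  size 6 → [0,1,3,4,8,10]=1  [1,3,4,6,8,10]=4  [1,3,4,8,9,10]=6  [2,4,5,6,8,10]=4  [2,5,6,8,9,10]=6  [3,4,5,6,8,10]=6  [3,4,6,8,9,10]=18  [3,4,7,8,9,10]=15  [4,5,6,8,9,10]=18  [4,6,7,8,9,10]=30  [5,6,7,8,9,10]=15
  size 7 → [0,1,3,4,6,8,10]=5  [0,1,3,4,8,9,10]=7  [1,3,4,5,6,8,10]=10  [1,3,4,6,8,9,10]=28  [1,3,4,7,8,9,10]=21  [2,3,4,5,6,8,10]=10  [2,4,5,6,8,9,10]=28  [2,5,6,7,8,9,10]=21  [3,4,5,6,8,9,10]=42  [3,4,6,7,8,9,10]=63  [4,5,6,7,8,9,10]=63
  size 8 → [0,1,3,4,5,6,8,10]=15  [0,1,3,4,6,8,9,10]=40  [0,1,3,4,7,8,9,10]=28  [1,2,3,4,5,6,8,10]=20  [1,3,4,5,6,8,9,10]=80  [1,3,4,6,7,8,9,10]=112  [2,3,4,5,6,8,9,10]=80  [2,4,5,6,7,8,9,10]=112  [3,4,5,6,7,8,9,10]=168
  size 9 → [0,1,2,3,4,5,6,8,10]=35  [0,1,3,4,5,6,8,9,10]=135  [0,1,3,4,6,7,8,9,10]=180  [1,2,3,4,5,6,8,9,10]=180  [1,3,4,5,6,7,8,9,10]=360  [2,3,4,5,6,7,8,9,10]=360
  first=0(x) contributes 900
  first=2(b) contributes 675
  first=7(y) contributes 350
|[w]| = 1925

1925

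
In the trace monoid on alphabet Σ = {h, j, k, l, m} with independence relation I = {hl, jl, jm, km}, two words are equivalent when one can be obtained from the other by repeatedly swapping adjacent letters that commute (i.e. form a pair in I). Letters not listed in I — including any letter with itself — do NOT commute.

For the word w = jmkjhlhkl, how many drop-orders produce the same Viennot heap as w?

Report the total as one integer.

15

#0=j has no predecessor
#1=m has no predecessor
#2=k depends on [0:j]
#3=j depends on [2:k]
#4=h depends on [1:m, 3:j]
#5=l depends on [1:m, 2:k]
#6=h depends on [4:h]
#7=k depends on [5:l, 6:h]
#8=l depends on [7:k]
sources: [0:j, 1:m]
N(rest) = Σ N(rest − s) over sources s of rest; N(one piece) = 1:
  size 1 → [8]=1
  size 2 → [7,8]=1
  size 3 → [5,7,8]=1  [6,7,8]=1
  size 4 → [4,6,7,8]=1  [5,6,7,8]=2
  size 5 → [3,4,6,7,8]=1  [4,5,6,7,8]=3
  size 6 → [1,4,5,6,7,8]=3  [3,4,5,6,7,8]=4
  size 7 → [1,3,4,5,6,7,8]=7  [2,3,4,5,6,7,8]=4
  first=0(j) contributes 11
  first=1(m) contributes 4
|[w]| = 15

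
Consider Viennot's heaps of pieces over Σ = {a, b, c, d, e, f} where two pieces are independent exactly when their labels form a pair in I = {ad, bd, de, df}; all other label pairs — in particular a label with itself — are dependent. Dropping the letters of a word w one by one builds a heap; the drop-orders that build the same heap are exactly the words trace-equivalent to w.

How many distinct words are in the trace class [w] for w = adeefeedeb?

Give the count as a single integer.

45

0(a) covers ∅
1(d) covers ∅
2(e) covers 0:a
3(e) covers 2:e
4(f) covers 3:e
5(e) covers 4:f
6(e) covers 5:e
7(d) covers 1:d
8(e) covers 6:e
9(b) covers 8:e
floor of heap: 0:a, 1:d
completions by unplaced set U, small U first (add the entries for U minus each lowest piece of U):
  |U|=1: {7}:1  {9}:1
  |U|=2: {1,7}:1  {7,9}:2  {8,9}:1
  |U|=3: {1,7,9}:3  {6,8,9}:1  {7,8,9}:3
  |U|=4: {1,7,8,9}:6  {5,6,8,9}:1  {6,7,8,9}:4
  |U|=5: {1,6,7,8,9}:10  {4,5,6,8,9}:1  {5,6,7,8,9}:5
  |U|=6: {1,5,6,7,8,9}:15  {3,4,5,6,8,9}:1  {4,5,6,7,8,9}:6
  |U|=7: {1,4,5,6,7,8,9}:21  {2,3,4,5,6,8,9}:1  {3,4,5,6,7,8,9}:7
  |U|=8: {0,2,3,4,5,6,8,9}:1  {1,3,4,5,6,7,8,9}:28  {2,3,4,5,6,7,8,9}:8
  start at 0(a): 36
  start at 1(d): 9
sum over floor = 45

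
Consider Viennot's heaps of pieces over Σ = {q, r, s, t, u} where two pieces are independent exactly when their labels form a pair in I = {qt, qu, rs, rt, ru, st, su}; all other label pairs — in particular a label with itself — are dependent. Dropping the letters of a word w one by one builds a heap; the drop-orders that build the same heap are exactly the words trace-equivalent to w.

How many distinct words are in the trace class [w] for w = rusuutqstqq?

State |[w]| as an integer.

924

0(r) covers ∅
1(u) covers ∅
2(s) covers ∅
3(u) covers 1:u
4(u) covers 3:u
5(t) covers 4:u
6(q) covers 0:r, 2:s
7(s) covers 6:q
8(t) covers 5:t
9(q) covers 7:s
10(q) covers 9:q
floor of heap: 0:r, 1:u, 2:s
completions by unplaced set U, small U first (add the entries for U minus each lowest piece of U):
  |U|=1: {8}:1  {10}:1
  |U|=2: {5,8}:1  {8,10}:2  {9,10}:1
  |U|=3: {4,5,8}:1  {5,8,10}:3  {7,9,10}:1  {8,9,10}:3
  |U|=4: {3,4,5,8}:1  {4,5,8,10}:4  {5,8,9,10}:6  {6,7,9,10}:1  {7,8,9,10}:4
  |U|=5: {0,6,7,9,10}:1  {1,3,4,5,8}:1  {2,6,7,9,10}:1  {3,4,5,8,10}:5  {4,5,8,9,10}:10  {5,7,8,9,10}:10  {6,7,8,9,10}:5
  |U|=6: {0,2,6,7,9,10}:2  {0,6,7,8,9,10}:6  {1,3,4,5,8,10}:6  {2,6,7,8,9,10}:6  {3,4,5,8,9,10}:15  {4,5,7,8,9,10}:20  {5,6,7,8,9,10}:15
  |U|=7: {0,2,6,7,8,9,10}:14  {0,5,6,7,8,9,10}:21  {1,3,4,5,8,9,10}:21  {2,5,6,7,8,9,10}:21  {3,4,5,7,8,9,10}:35  {4,5,6,7,8,9,10}:35
  |U|=8: {0,2,5,6,7,8,9,10}:56  {0,4,5,6,7,8,9,10}:56  {1,3,4,5,7,8,9,10}:56  {2,4,5,6,7,8,9,10}:56  {3,4,5,6,7,8,9,10}:70
  |U|=9: {0,2,4,5,6,7,8,9,10}:168  {0,3,4,5,6,7,8,9,10}:126  {1,3,4,5,6,7,8,9,10}:126  {2,3,4,5,6,7,8,9,10}:126
  start at 0(r): 252
  start at 1(u): 420
  start at 2(s): 252
sum over floor = 924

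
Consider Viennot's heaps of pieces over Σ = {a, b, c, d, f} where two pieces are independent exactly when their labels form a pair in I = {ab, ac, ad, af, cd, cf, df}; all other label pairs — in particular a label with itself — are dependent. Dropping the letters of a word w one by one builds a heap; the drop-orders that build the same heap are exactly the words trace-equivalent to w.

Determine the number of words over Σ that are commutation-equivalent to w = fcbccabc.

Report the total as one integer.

16

0(f) covers ∅
1(c) covers ∅
2(b) covers 0:f, 1:c
3(c) covers 2:b
4(c) covers 3:c
5(a) covers ∅
6(b) covers 4:c
7(c) covers 6:b
floor of heap: 0:f, 1:c, 5:a
completions by unplaced set U, small U first (add the entries for U minus each lowest piece of U):
  |U|=1: {5}:1  {7}:1
  |U|=2: {5,7}:2  {6,7}:1
  |U|=3: {4,6,7}:1  {5,6,7}:3
  |U|=4: {3,4,6,7}:1  {4,5,6,7}:4
  |U|=5: {2,3,4,6,7}:1  {3,4,5,6,7}:5
  |U|=6: {0,2,3,4,6,7}:1  {1,2,3,4,6,7}:1  {2,3,4,5,6,7}:6
  start at 0(f): 7
  start at 1(c): 7
  start at 5(a): 2
sum over floor = 16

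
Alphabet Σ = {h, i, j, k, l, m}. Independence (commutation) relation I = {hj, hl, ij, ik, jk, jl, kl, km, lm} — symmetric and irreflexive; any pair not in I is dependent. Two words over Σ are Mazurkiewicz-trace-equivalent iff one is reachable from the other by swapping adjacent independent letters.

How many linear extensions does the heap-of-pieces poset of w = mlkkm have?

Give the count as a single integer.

30

drop 0:m onto floor
drop 1:l onto floor
drop 2:k onto floor
drop 3:k onto {2:k}
drop 4:m onto {0:m}
ground layer = {0:m, 1:l, 2:k}
drop-orders for the pieces not yet dropped (sum over which currently-grounded one goes next):
  1 to go: {1} 1  {3} 1  {4} 1
  2 to go: {0,4} 1  {1,3} 2  {1,4} 2  {2,3} 1  {3,4} 2
  3 to go: {0,1,4} 3  {0,3,4} 3  {1,2,3} 3  {1,3,4} 6  {2,3,4} 3
  if 0:m drops first: 12 orders
  if 1:l drops first: 6 orders
  if 2:k drops first: 12 orders
heap linearizations: 30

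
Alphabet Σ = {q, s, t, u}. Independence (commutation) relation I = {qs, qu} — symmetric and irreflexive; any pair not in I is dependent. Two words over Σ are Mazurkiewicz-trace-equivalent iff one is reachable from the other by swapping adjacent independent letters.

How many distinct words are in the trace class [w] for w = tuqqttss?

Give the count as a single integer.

#0=t has no predecessor
#1=u depends on [0:t]
#2=q depends on [0:t]
#3=q depends on [2:q]
#4=t depends on [1:u, 3:q]
#5=t depends on [4:t]
#6=s depends on [5:t]
#7=s depends on [6:s]
sources: [0:t]
N(rest) = Σ N(rest − s) over sources s of rest; N(one piece) = 1:
  size 1 → [7]=1
  size 2 → [6,7]=1
  size 3 → [5,6,7]=1
  size 4 → [4,5,6,7]=1
  size 5 → [1,4,5,6,7]=1  [3,4,5,6,7]=1
  size 6 → [1,3,4,5,6,7]=2  [2,3,4,5,6,7]=1
  first=0(t) contributes 3

3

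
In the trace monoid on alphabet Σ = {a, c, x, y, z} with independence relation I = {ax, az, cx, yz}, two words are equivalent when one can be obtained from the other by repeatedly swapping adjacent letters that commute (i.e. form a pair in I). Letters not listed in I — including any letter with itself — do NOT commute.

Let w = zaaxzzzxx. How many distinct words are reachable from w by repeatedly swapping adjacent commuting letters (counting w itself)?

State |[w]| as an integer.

#0=z has no predecessor
#1=a has no predecessor
#2=a depends on [1:a]
#3=x depends on [0:z]
#4=z depends on [3:x]
#5=z depends on [4:z]
#6=z depends on [5:z]
#7=x depends on [6:z]
#8=x depends on [7:x]
sources: [0:z, 1:a]
N(rest) = Σ N(rest − s) over sources s of rest; N(one piece) = 1:
  size 1 → [2]=1  [8]=1
  size 2 → [1,2]=1  [2,8]=2  [7,8]=1
  size 3 → [1,2,8]=3  [2,7,8]=3  [6,7,8]=1
  size 4 → [1,2,7,8]=6  [2,6,7,8]=4  [5,6,7,8]=1
  size 5 → [1,2,6,7,8]=10  [2,5,6,7,8]=5  [4,5,6,7,8]=1
  size 6 → [1,2,5,6,7,8]=15  [2,4,5,6,7,8]=6  [3,4,5,6,7,8]=1
  size 7 → [0,3,4,5,6,7,8]=1  [1,2,4,5,6,7,8]=21  [2,3,4,5,6,7,8]=7
  first=0(z) contributes 28
  first=1(a) contributes 8
|[w]| = 36

36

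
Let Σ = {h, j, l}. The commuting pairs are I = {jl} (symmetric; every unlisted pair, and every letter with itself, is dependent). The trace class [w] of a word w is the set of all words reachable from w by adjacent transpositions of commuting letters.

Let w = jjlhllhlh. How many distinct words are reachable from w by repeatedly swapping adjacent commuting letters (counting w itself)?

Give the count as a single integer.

3

drop 0:j onto floor
drop 1:j onto {0:j}
drop 2:l onto floor
drop 3:h onto {1:j, 2:l}
drop 4:l onto {3:h}
drop 5:l onto {4:l}
drop 6:h onto {5:l}
drop 7:l onto {6:h}
drop 8:h onto {7:l}
ground layer = {0:j, 2:l}
drop-orders for the pieces not yet dropped (sum over which currently-grounded one goes next):
  1 to go: {8} 1
  2 to go: {7,8} 1
  3 to go: {6,7,8} 1
  4 to go: {5,6,7,8} 1
  5 to go: {4,5,6,7,8} 1
  6 to go: {3,4,5,6,7,8} 1
  7 to go: {1,3,4,5,6,7,8} 1  {2,3,4,5,6,7,8} 1
  if 0:j drops first: 2 orders
  if 2:l drops first: 1 orders
heap linearizations: 3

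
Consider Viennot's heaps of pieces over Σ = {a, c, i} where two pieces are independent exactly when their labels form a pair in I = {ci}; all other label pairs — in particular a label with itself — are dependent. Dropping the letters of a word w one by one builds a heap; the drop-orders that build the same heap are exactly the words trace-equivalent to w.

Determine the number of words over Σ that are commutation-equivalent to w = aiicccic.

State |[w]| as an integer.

#0=a has no predecessor
#1=i depends on [0:a]
#2=i depends on [1:i]
#3=c depends on [0:a]
#4=c depends on [3:c]
#5=c depends on [4:c]
#6=i depends on [2:i]
#7=c depends on [5:c]
sources: [0:a]
N(rest) = Σ N(rest − s) over sources s of rest; N(one piece) = 1:
  size 1 → [6]=1  [7]=1
  size 2 → [2,6]=1  [5,7]=1  [6,7]=2
  size 3 → [1,2,6]=1  [2,6,7]=3  [4,5,7]=1  [5,6,7]=3
  size 4 → [1,2,6,7]=4  [2,5,6,7]=6  [3,4,5,7]=1  [4,5,6,7]=4
  size 5 → [1,2,5,6,7]=10  [2,4,5,6,7]=10  [3,4,5,6,7]=5
  size 6 → [1,2,4,5,6,7]=20  [2,3,4,5,6,7]=15
  first=0(a) contributes 35

35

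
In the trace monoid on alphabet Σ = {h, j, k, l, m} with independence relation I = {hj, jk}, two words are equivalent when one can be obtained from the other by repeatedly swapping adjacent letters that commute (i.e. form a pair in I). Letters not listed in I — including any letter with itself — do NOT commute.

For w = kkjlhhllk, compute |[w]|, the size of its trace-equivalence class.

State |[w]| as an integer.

#0=k has no predecessor
#1=k depends on [0:k]
#2=j has no predecessor
#3=l depends on [1:k, 2:j]
#4=h depends on [3:l]
#5=h depends on [4:h]
#6=l depends on [5:h]
#7=l depends on [6:l]
#8=k depends on [7:l]
sources: [0:k, 2:j]
N(rest) = Σ N(rest − s) over sources s of rest; N(one piece) = 1:
  size 1 → [8]=1
  size 2 → [7,8]=1
  size 3 → [6,7,8]=1
  size 4 → [5,6,7,8]=1
  size 5 → [4,5,6,7,8]=1
  size 6 → [3,4,5,6,7,8]=1
  size 7 → [1,3,4,5,6,7,8]=1  [2,3,4,5,6,7,8]=1
  first=0(k) contributes 2
  first=2(j) contributes 1
|[w]| = 3

3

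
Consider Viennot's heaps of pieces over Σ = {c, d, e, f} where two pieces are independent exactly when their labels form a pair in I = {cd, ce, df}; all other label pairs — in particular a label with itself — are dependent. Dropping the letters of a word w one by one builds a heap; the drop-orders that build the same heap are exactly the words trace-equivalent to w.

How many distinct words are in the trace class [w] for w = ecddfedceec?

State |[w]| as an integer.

drop 0:e onto floor
drop 1:c onto floor
drop 2:d onto {0:e}
drop 3:d onto {2:d}
drop 4:f onto {0:e, 1:c}
drop 5:e onto {3:d, 4:f}
drop 6:d onto {5:e}
drop 7:c onto {4:f}
drop 8:e onto {6:d}
drop 9:e onto {8:e}
drop 10:c onto {7:c}
ground layer = {0:e, 1:c}
drop-orders for the pieces not yet dropped (sum over which currently-grounded one goes next):
  1 to go: {9} 1  {10} 1
  2 to go: {7,10} 1  {8,9} 1  {9,10} 2
  3 to go: {6,8,9} 1  {7,9,10} 3  {8,9,10} 3
  4 to go: {5,6,8,9} 1  {6,8,9,10} 4  {7,8,9,10} 6
  5 to go: {3,5,6,8,9} 1  {5,6,8,9,10} 5  {6,7,8,9,10} 10
  6 to go: {2,3,5,6,8,9} 1  {3,5,6,8,9,10} 6  {5,6,7,8,9,10} 15
  7 to go: {2,3,5,6,8,9,10} 7  {3,5,6,7,8,9,10} 21  {4,5,6,7,8,9,10} 15
  8 to go: {1,4,5,6,7,8,9,10} 15  {2,3,5,6,7,8,9,10} 28  {3,4,5,6,7,8,9,10} 36
  9 to go: {1,3,4,5,6,7,8,9,10} 51  {2,3,4,5,6,7,8,9,10} 64
  if 0:e drops first: 115 orders
  if 1:c drops first: 64 orders
heap linearizations: 179

179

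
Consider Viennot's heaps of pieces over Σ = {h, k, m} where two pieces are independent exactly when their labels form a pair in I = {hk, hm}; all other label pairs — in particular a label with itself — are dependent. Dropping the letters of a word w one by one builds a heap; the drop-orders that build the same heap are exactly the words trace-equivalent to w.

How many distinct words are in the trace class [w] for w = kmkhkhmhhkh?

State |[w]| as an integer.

462

piece 0:k — minimal
piece 1:m rests on {0:k}
piece 2:k rests on {1:m}
piece 3:h — minimal
piece 4:k rests on {2:k}
piece 5:h rests on {3:h}
piece 6:m rests on {4:k}
piece 7:h rests on {5:h}
piece 8:h rests on {7:h}
piece 9:k rests on {6:m}
piece 10:h rests on {8:h}
minimal pieces: {0:k, 3:h}
ways to finish when only these pieces remain (= sum over removing one remaining piece with nothing left below it):
  1 left: {9}→1  {10}→1
  2 left: {6,9}→1  {8,10}→1  {9,10}→2
  3 left: {4,6,9}→1  {6,9,10}→3  {7,8,10}→1  {8,9,10}→3
  4 left: {2,4,6,9}→1  {4,6,9,10}→4  {5,7,8,10}→1  {6,8,9,10}→6  {7,8,9,10}→4
  5 left: {1,2,4,6,9}→1  {2,4,6,9,10}→5  {3,5,7,8,10}→1  {4,6,8,9,10}→10  {5,7,8,9,10}→5  {6,7,8,9,10}→10
  6 left: {0,1,2,4,6,9}→1  {1,2,4,6,9,10}→6  {2,4,6,8,9,10}→15  {3,5,7,8,9,10}→6  {4,6,7,8,9,10}→20  {5,6,7,8,9,10}→15
  7 left: {0,1,2,4,6,9,10}→7  {1,2,4,6,8,9,10}→21  {2,4,6,7,8,9,10}→35  {3,5,6,7,8,9,10}→21  {4,5,6,7,8,9,10}→35
  8 left: {0,1,2,4,6,8,9,10}→28  {1,2,4,6,7,8,9,10}→56  {2,4,5,6,7,8,9,10}→70  {3,4,5,6,7,8,9,10}→56
  9 left: {0,1,2,4,6,7,8,9,10}→84  {1,2,4,5,6,7,8,9,10}→126  {2,3,4,5,6,7,8,9,10}→126
  placing 0:k first → 252 extensions
  placing 3:h first → 210 extensions
total linear extensions = 462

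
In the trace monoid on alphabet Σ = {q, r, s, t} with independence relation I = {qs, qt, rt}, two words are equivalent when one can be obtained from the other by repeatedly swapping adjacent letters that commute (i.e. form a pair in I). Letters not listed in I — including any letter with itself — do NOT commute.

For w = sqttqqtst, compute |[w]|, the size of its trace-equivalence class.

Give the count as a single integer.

84

#0=s has no predecessor
#1=q has no predecessor
#2=t depends on [0:s]
#3=t depends on [2:t]
#4=q depends on [1:q]
#5=q depends on [4:q]
#6=t depends on [3:t]
#7=s depends on [6:t]
#8=t depends on [7:s]
sources: [0:s, 1:q]
N(rest) = Σ N(rest − s) over sources s of rest; N(one piece) = 1:
  size 1 → [5]=1  [8]=1
  size 2 → [4,5]=1  [5,8]=2  [7,8]=1
  size 3 → [1,4,5]=1  [4,5,8]=3  [5,7,8]=3  [6,7,8]=1
  size 4 → [1,4,5,8]=4  [3,6,7,8]=1  [4,5,7,8]=6  [5,6,7,8]=4
  size 5 → [1,4,5,7,8]=10  [2,3,6,7,8]=1  [3,5,6,7,8]=5  [4,5,6,7,8]=10
  size 6 → [0,2,3,6,7,8]=1  [1,4,5,6,7,8]=20  [2,3,5,6,7,8]=6  [3,4,5,6,7,8]=15
  size 7 → [0,2,3,5,6,7,8]=7  [1,3,4,5,6,7,8]=35  [2,3,4,5,6,7,8]=21
  first=0(s) contributes 56
  first=1(q) contributes 28
|[w]| = 84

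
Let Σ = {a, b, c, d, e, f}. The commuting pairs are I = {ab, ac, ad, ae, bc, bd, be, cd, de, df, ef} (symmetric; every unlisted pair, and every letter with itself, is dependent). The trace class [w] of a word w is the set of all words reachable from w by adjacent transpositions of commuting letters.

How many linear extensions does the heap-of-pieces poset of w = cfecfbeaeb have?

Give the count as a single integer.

90

#0=c has no predecessor
#1=f depends on [0:c]
#2=e depends on [0:c]
#3=c depends on [1:f, 2:e]
#4=f depends on [3:c]
#5=b depends on [4:f]
#6=e depends on [3:c]
#7=a depends on [4:f]
#8=e depends on [6:e]
#9=b depends on [5:b]
sources: [0:c]
N(rest) = Σ N(rest − s) over sources s of rest; N(one piece) = 1:
  size 1 → [7]=1  [8]=1  [9]=1
  size 2 → [5,9]=1  [6,8]=1  [7,8]=2  [7,9]=2  [8,9]=2
  size 3 → [5,7,9]=3  [5,8,9]=3  [6,7,8]=3  [6,8,9]=3  [7,8,9]=6
  size 4 → [4,5,7,9]=3  [5,6,8,9]=6  [5,7,8,9]=12  [6,7,8,9]=12
  size 5 → [4,5,7,8,9]=15  [5,6,7,8,9]=30
  size 6 → [4,5,6,7,8,9]=45
  size 7 → [3,4,5,6,7,8,9]=45
  size 8 → [1,3,4,5,6,7,8,9]=45  [2,3,4,5,6,7,8,9]=45
  first=0(c) contributes 90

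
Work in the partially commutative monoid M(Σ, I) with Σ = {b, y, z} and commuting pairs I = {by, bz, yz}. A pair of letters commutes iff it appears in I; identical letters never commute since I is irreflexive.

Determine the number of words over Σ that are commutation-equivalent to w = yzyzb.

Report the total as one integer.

#0=y has no predecessor
#1=z has no predecessor
#2=y depends on [0:y]
#3=z depends on [1:z]
#4=b has no predecessor
sources: [0:y, 1:z, 4:b]
N(rest) = Σ N(rest − s) over sources s of rest; N(one piece) = 1:
  size 1 → [2]=1  [3]=1  [4]=1
  size 2 → [0,2]=1  [1,3]=1  [2,3]=2  [2,4]=2  [3,4]=2
  size 3 → [0,2,3]=3  [0,2,4]=3  [1,2,3]=3  [1,3,4]=3  [2,3,4]=6
  first=0(y) contributes 12
  first=1(z) contributes 12
  first=4(b) contributes 6
|[w]| = 30

30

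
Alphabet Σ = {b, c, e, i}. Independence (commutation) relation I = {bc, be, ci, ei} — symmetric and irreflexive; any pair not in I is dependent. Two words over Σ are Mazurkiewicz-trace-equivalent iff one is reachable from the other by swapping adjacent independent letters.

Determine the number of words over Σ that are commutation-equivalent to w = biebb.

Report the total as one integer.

5

drop 0:b onto floor
drop 1:i onto {0:b}
drop 2:e onto floor
drop 3:b onto {1:i}
drop 4:b onto {3:b}
ground layer = {0:b, 2:e}
drop-orders for the pieces not yet dropped (sum over which currently-grounded one goes next):
  1 to go: {2} 1  {4} 1
  2 to go: {2,4} 2  {3,4} 1
  3 to go: {1,3,4} 1  {2,3,4} 3
  if 0:b drops first: 4 orders
  if 2:e drops first: 1 orders
heap linearizations: 5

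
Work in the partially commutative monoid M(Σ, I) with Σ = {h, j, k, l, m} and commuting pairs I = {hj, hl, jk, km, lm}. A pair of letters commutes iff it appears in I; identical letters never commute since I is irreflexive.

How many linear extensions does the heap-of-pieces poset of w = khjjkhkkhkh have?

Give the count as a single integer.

0(k) covers ∅
1(h) covers 0:k
2(j) covers ∅
3(j) covers 2:j
4(k) covers 1:h
5(h) covers 4:k
6(k) covers 5:h
7(k) covers 6:k
8(h) covers 7:k
9(k) covers 8:h
10(h) covers 9:k
floor of heap: 0:k, 2:j
completions by unplaced set U, small U first (add the entries for U minus each lowest piece of U):
  |U|=1: {3}:1  {10}:1
  |U|=2: {2,3}:1  {3,10}:2  {9,10}:1
  |U|=3: {2,3,10}:3  {3,9,10}:3  {8,9,10}:1
  |U|=4: {2,3,9,10}:6  {3,8,9,10}:4  {7,8,9,10}:1
  |U|=5: {2,3,8,9,10}:10  {3,7,8,9,10}:5  {6,7,8,9,10}:1
  |U|=6: {2,3,7,8,9,10}:15  {3,6,7,8,9,10}:6  {5,6,7,8,9,10}:1
  |U|=7: {2,3,6,7,8,9,10}:21  {3,5,6,7,8,9,10}:7  {4,5,6,7,8,9,10}:1
  |U|=8: {1,4,5,6,7,8,9,10}:1  {2,3,5,6,7,8,9,10}:28  {3,4,5,6,7,8,9,10}:8
  |U|=9: {0,1,4,5,6,7,8,9,10}:1  {1,3,4,5,6,7,8,9,10}:9  {2,3,4,5,6,7,8,9,10}:36
  start at 0(k): 45
  start at 2(j): 10
sum over floor = 55

55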